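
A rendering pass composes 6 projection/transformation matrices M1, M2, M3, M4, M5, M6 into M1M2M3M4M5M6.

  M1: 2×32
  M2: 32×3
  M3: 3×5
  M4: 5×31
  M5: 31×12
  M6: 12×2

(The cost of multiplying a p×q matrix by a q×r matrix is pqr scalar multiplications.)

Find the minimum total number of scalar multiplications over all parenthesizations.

1288

Adjacent pairs: M1M2 = 2·32·3 = 192; M2M3 = 32·3·5 = 480; M3M4 = 3·5·31 = 465; M4M5 = 5·31·12 = 1860; M5M6 = 31·12·2 = 744.
Length 3: M1..M3: k=1: 0+480+2·32·5=800; k=2: 192+0+2·3·5=222 → min 222 | M2..M4: k=2: 0+465+32·3·31=3441; k=3: 480+0+32·5·31=5440 → min 3441 | M3..M5: k=3: 0+1860+3·5·12=2040; k=4: 465+0+3·31·12=1581 → min 1581 | M4..M6: k=4: 0+744+5·31·2=1054; k=5: 1860+0+5·12·2=1980 → min 1054.
Length 4: M1..M4: k=1: 0+3441+2·32·31=5425; k=2: 192+465+2·3·31=843; k=3: 222+0+2·5·31=532 → min 532 | M2..M5: k=2: 0+1581+32·3·12=2733; k=3: 480+1860+32·5·12=4260; k=4: 3441+0+32·31·12=15345 → min 2733 | M3..M6: k=3: 0+1054+3·5·2=1084; k=4: 465+744+3·31·2=1395; k=5: 1581+0+3·12·2=1653 → min 1084.
Length 5: M1..M5: k=1: 0+2733+2·32·12=3501; k=2: 192+1581+2·3·12=1845; k=3: 222+1860+2·5·12=2202; k=4: 532+0+2·31·12=1276 → min 1276 | M2..M6: k=2: 0+1084+32·3·2=1276; k=3: 480+1054+32·5·2=1854; k=4: 3441+744+32·31·2=6169; k=5: 2733+0+32·12·2=3501 → min 1276.
Length 6: M1..M6: k=1: 0+1276+2·32·2=1404; k=2: 192+1084+2·3·2=1288; k=3: 222+1054+2·5·2=1296; k=4: 532+744+2·31·2=1400; k=5: 1276+0+2·12·2=1324 → min 1288.
Optimal order: ((M1M2)(M3(M4(M5M6)))) with cost 1288.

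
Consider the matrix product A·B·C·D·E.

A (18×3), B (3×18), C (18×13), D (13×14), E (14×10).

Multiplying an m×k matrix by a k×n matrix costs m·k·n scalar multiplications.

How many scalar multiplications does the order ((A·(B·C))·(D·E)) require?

5564

(B·C): 3×18 by 18×13 → 3×13, cost 3·18·13 = 702
(A·(B·C)): 18×3 by 3×13 → 18×13, cost 18·3·13 = 702; cumulative 1404
(D·E): 13×14 by 14×10 → 13×10, cost 13·14·10 = 1820
((A·(B·C))·(D·E)): 18×13 by 13×10 → 18×10, cost 18·13·10 = 2340; cumulative 5564
Total: 5564 scalar multiplications.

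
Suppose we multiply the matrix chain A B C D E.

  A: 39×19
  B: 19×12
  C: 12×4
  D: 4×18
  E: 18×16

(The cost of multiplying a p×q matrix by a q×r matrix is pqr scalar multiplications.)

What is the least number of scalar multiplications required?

7524

Adjacent pairs: AB = 39·19·12 = 8892; BC = 19·12·4 = 912; CD = 12·4·18 = 864; DE = 4·18·16 = 1152.
Length 3: A..C: k=1: 0+912+39·19·4=3876; k=2: 8892+0+39·12·4=10764 → min 3876 | B..D: k=2: 0+864+19·12·18=4968; k=3: 912+0+19·4·18=2280 → min 2280 | C..E: k=3: 0+1152+12·4·16=1920; k=4: 864+0+12·18·16=4320 → min 1920.
Length 4: A..D: k=1: 0+2280+39·19·18=15618; k=2: 8892+864+39·12·18=18180; k=3: 3876+0+39·4·18=6684 → min 6684 | B..E: k=2: 0+1920+19·12·16=5568; k=3: 912+1152+19·4·16=3280; k=4: 2280+0+19·18·16=7752 → min 3280.
Length 5: A..E: k=1: 0+3280+39·19·16=15136; k=2: 8892+1920+39·12·16=18300; k=3: 3876+1152+39·4·16=7524; k=4: 6684+0+39·18·16=17916 → min 7524.
Optimal order: ((A (B C)) (D E)) with cost 7524.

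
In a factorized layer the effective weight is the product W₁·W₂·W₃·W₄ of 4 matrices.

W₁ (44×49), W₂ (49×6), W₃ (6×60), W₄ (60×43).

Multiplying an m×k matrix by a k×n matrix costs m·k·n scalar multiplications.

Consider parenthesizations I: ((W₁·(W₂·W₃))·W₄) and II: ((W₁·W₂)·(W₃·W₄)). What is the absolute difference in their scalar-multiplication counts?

Order I = ((W₁·(W₂·W₃))·W₄): (W₂·W₃): 49×6 by 6×60 → 49×60, cost 49·6·60 = 17640; (W₁·(W₂·W₃)): 44×49 by 49×60 → 44×60, cost 44·49·60 = 129360; cumulative 147000; ((W₁·(W₂·W₃))·W₄): 44×60 by 60×43 → 44×43, cost 44·60·43 = 113520; cumulative 260520. Total 260520.
Order II = ((W₁·W₂)·(W₃·W₄)): (W₁·W₂): 44×49 by 49×6 → 44×6, cost 44·49·6 = 12936; (W₃·W₄): 6×60 by 60×43 → 6×43, cost 6·60·43 = 15480; ((W₁·W₂)·(W₃·W₄)): 44×6 by 6×43 → 44×43, cost 44·6·43 = 11352; cumulative 39768. Total 39768.
Difference: |260520 − 39768| = 220752.

220752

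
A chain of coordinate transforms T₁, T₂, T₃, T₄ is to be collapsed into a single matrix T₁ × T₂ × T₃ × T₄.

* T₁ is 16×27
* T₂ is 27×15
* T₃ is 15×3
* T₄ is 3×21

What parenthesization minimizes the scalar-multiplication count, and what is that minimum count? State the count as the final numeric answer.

3519

Adjacent pairs: T₁T₂ = 16·27·15 = 6480; T₂T₃ = 27·15·3 = 1215; T₃T₄ = 15·3·21 = 945.
Length 3: T₁..T₃: k=1: 0+1215+16·27·3=2511; k=2: 6480+0+16·15·3=7200 → min 2511 | T₂..T₄: k=2: 0+945+27·15·21=9450; k=3: 1215+0+27·3·21=2916 → min 2916.
Length 4: T₁..T₄: k=1: 0+2916+16·27·21=11988; k=2: 6480+945+16·15·21=12465; k=3: 2511+0+16·3·21=3519 → min 3519.
Optimal parenthesization: ((T₁ × (T₂ × T₃)) × T₄) with cost 3519.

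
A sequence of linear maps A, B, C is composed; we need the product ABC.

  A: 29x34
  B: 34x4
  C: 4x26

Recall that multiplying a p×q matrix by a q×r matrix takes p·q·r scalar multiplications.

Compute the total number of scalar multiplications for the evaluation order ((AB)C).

(AB): 29×34 by 34×4 → 29×4, cost 29·34·4 = 3944
((AB)C): 29×4 by 4×26 → 29×26, cost 29·4·26 = 3016; cumulative 6960
Total: 6960 scalar multiplications.

6960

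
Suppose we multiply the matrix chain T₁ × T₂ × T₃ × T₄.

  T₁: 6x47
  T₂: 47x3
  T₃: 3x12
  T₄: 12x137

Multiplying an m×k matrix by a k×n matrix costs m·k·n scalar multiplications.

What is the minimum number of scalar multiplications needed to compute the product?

8244

Adjacent pairs: T₁T₂ = 6·47·3 = 846; T₂T₃ = 47·3·12 = 1692; T₃T₄ = 3·12·137 = 4932.
Length 3: T₁..T₃: k=1: 0+1692+6·47·12=5076; k=2: 846+0+6·3·12=1062 → min 1062 | T₂..T₄: k=2: 0+4932+47·3·137=24249; k=3: 1692+0+47·12·137=78960 → min 24249.
Length 4: T₁..T₄: k=1: 0+24249+6·47·137=62883; k=2: 846+4932+6·3·137=8244; k=3: 1062+0+6·12·137=10926 → min 8244.
Optimal order: ((T₁ × T₂) × (T₃ × T₄)) with cost 8244.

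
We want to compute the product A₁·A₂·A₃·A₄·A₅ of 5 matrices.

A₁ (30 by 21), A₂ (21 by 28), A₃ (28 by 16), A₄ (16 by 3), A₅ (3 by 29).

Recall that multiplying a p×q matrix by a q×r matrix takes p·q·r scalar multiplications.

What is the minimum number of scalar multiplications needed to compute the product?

Adjacent pairs: A₁A₂ = 30·21·28 = 17640; A₂A₃ = 21·28·16 = 9408; A₃A₄ = 28·16·3 = 1344; A₄A₅ = 16·3·29 = 1392.
Length 3: A₁..A₃: k=1: 0+9408+30·21·16=19488; k=2: 17640+0+30·28·16=31080 → min 19488 | A₂..A₄: k=2: 0+1344+21·28·3=3108; k=3: 9408+0+21·16·3=10416 → min 3108 | A₃..A₅: k=3: 0+1392+28·16·29=14384; k=4: 1344+0+28·3·29=3780 → min 3780.
Length 4: A₁..A₄: k=1: 0+3108+30·21·3=4998; k=2: 17640+1344+30·28·3=21504; k=3: 19488+0+30·16·3=20928 → min 4998 | A₂..A₅: k=2: 0+3780+21·28·29=20832; k=3: 9408+1392+21·16·29=20544; k=4: 3108+0+21·3·29=4935 → min 4935.
Length 5: A₁..A₅: k=1: 0+4935+30·21·29=23205; k=2: 17640+3780+30·28·29=45780; k=3: 19488+1392+30·16·29=34800; k=4: 4998+0+30·3·29=7608 → min 7608.
Optimal order: ((A₁·(A₂·(A₃·A₄)))·A₅) with cost 7608.

7608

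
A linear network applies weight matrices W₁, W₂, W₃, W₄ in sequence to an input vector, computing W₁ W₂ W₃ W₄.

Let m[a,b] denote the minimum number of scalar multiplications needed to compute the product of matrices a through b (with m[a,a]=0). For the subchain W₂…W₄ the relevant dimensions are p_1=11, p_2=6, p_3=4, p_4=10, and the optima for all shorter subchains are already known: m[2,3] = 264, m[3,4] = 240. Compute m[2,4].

704

m[2,4] = min over k∈[2,3] of m[2,k]+m[k+1,4]+p_{1}·p_k·p_{4}.
k=2: 0 + 240 + 11·6·10 = 900; k=3: 264 + 0 + 11·4·10 = 704.
Minimum: 704 at k=3.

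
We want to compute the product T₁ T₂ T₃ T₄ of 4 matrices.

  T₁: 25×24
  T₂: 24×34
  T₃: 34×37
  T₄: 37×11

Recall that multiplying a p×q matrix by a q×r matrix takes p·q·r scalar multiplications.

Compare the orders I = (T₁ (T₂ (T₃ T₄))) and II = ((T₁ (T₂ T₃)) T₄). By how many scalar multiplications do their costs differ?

33153

Order I = (T₁ (T₂ (T₃ T₄))): (T₃ T₄): 34×37 by 37×11 → 34×11, cost 34·37·11 = 13838; (T₂ (T₃ T₄)): 24×34 by 34×11 → 24×11, cost 24·34·11 = 8976; cumulative 22814; (T₁ (T₂ (T₃ T₄))): 25×24 by 24×11 → 25×11, cost 25·24·11 = 6600; cumulative 29414. Total 29414.
Order II = ((T₁ (T₂ T₃)) T₄): (T₂ T₃): 24×34 by 34×37 → 24×37, cost 24·34·37 = 30192; (T₁ (T₂ T₃)): 25×24 by 24×37 → 25×37, cost 25·24·37 = 22200; cumulative 52392; ((T₁ (T₂ T₃)) T₄): 25×37 by 37×11 → 25×11, cost 25·37·11 = 10175; cumulative 62567. Total 62567.
Difference: |29414 − 62567| = 33153.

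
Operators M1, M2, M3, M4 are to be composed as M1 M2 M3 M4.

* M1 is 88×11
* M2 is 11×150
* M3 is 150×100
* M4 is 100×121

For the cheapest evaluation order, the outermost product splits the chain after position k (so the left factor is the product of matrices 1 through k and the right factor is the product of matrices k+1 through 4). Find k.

1

Adjacent pairs: M1M2 = 88·11·150 = 145200; M2M3 = 11·150·100 = 165000; M3M4 = 150·100·121 = 1815000.
Length 3: M1..M3: k=1: 0+165000+88·11·100=261800; k=2: 145200+0+88·150·100=1465200 → min 261800 | M2..M4: k=2: 0+1815000+11·150·121=2014650; k=3: 165000+0+11·100·121=298100 → min 298100.
Top-level splits: k=1: (M1..M1)·(M2..M4) → 0+298100+88·11·121 = 415228; k=2: (M1..M2)·(M3..M4) → 145200+1815000+88·150·121 = 3557400; k=3: (M1..M3)·(M4..M4) → 261800+0+88·100·121 = 1326600.
Best split is after M1, i.e. k = 1.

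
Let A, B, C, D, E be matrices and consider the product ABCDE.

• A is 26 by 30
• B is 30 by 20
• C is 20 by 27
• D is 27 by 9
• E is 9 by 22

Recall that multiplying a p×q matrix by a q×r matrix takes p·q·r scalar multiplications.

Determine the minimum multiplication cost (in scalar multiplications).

Adjacent pairs: AB = 26·30·20 = 15600; BC = 30·20·27 = 16200; CD = 20·27·9 = 4860; DE = 27·9·22 = 5346.
Length 3: A..C: k=1: 0+16200+26·30·27=37260; k=2: 15600+0+26·20·27=29640 → min 29640 | B..D: k=2: 0+4860+30·20·9=10260; k=3: 16200+0+30·27·9=23490 → min 10260 | C..E: k=3: 0+5346+20·27·22=17226; k=4: 4860+0+20·9·22=8820 → min 8820.
Length 4: A..D: k=1: 0+10260+26·30·9=17280; k=2: 15600+4860+26·20·9=25140; k=3: 29640+0+26·27·9=35958 → min 17280 | B..E: k=2: 0+8820+30·20·22=22020; k=3: 16200+5346+30·27·22=39366; k=4: 10260+0+30·9·22=16200 → min 16200.
Length 5: A..E: k=1: 0+16200+26·30·22=33360; k=2: 15600+8820+26·20·22=35860; k=3: 29640+5346+26·27·22=50430; k=4: 17280+0+26·9·22=22428 → min 22428.
Optimal order: ((A(B(CD)))E) with cost 22428.

22428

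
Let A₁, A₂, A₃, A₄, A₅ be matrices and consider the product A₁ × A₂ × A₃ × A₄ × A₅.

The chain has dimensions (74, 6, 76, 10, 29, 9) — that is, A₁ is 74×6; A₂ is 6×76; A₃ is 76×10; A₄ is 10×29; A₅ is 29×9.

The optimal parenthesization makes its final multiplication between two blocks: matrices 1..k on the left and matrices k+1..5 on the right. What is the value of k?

1

Adjacent pairs: A₁A₂ = 74·6·76 = 33744; A₂A₃ = 6·76·10 = 4560; A₃A₄ = 76·10·29 = 22040; A₄A₅ = 10·29·9 = 2610.
Length 3: A₁..A₃: k=1: 0+4560+74·6·10=9000; k=2: 33744+0+74·76·10=89984 → min 9000 | A₂..A₄: k=2: 0+22040+6·76·29=35264; k=3: 4560+0+6·10·29=6300 → min 6300 | A₃..A₅: k=3: 0+2610+76·10·9=9450; k=4: 22040+0+76·29·9=41876 → min 9450.
Length 4: A₁..A₄: k=1: 0+6300+74·6·29=19176; k=2: 33744+22040+74·76·29=218880; k=3: 9000+0+74·10·29=30460 → min 19176 | A₂..A₅: k=2: 0+9450+6·76·9=13554; k=3: 4560+2610+6·10·9=7710; k=4: 6300+0+6·29·9=7866 → min 7710.
Top-level splits: k=1: (A₁..A₁)·(A₂..A₅) → 0+7710+74·6·9 = 11706; k=2: (A₁..A₂)·(A₃..A₅) → 33744+9450+74·76·9 = 93810; k=3: (A₁..A₃)·(A₄..A₅) → 9000+2610+74·10·9 = 18270; k=4: (A₁..A₄)·(A₅..A₅) → 19176+0+74·29·9 = 38490.
Best split is after A₁, i.e. k = 1.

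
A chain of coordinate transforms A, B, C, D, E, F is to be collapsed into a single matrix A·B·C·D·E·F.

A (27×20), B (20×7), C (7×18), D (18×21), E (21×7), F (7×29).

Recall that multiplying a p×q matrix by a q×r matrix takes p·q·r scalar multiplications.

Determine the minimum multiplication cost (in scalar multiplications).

Adjacent pairs: AB = 27·20·7 = 3780; BC = 20·7·18 = 2520; CD = 7·18·21 = 2646; DE = 18·21·7 = 2646; EF = 21·7·29 = 4263.
Length 3: A..C: k=1: 0+2520+27·20·18=12240; k=2: 3780+0+27·7·18=7182 → min 7182 | B..D: k=2: 0+2646+20·7·21=5586; k=3: 2520+0+20·18·21=10080 → min 5586 | C..E: k=3: 0+2646+7·18·7=3528; k=4: 2646+0+7·21·7=3675 → min 3528 | D..F: k=4: 0+4263+18·21·29=15225; k=5: 2646+0+18·7·29=6300 → min 6300.
Length 4: A..D: k=1: 0+5586+27·20·21=16926; k=2: 3780+2646+27·7·21=10395; k=3: 7182+0+27·18·21=17388 → min 10395 | B..E: k=2: 0+3528+20·7·7=4508; k=3: 2520+2646+20·18·7=7686; k=4: 5586+0+20·21·7=8526 → min 4508 | C..F: k=3: 0+6300+7·18·29=9954; k=4: 2646+4263+7·21·29=11172; k=5: 3528+0+7·7·29=4949 → min 4949.
Length 5: A..E: k=1: 0+4508+27·20·7=8288; k=2: 3780+3528+27·7·7=8631; k=3: 7182+2646+27·18·7=13230; k=4: 10395+0+27·21·7=14364 → min 8288 | B..F: k=2: 0+4949+20·7·29=9009; k=3: 2520+6300+20·18·29=19260; k=4: 5586+4263+20·21·29=22029; k=5: 4508+0+20·7·29=8568 → min 8568.
Length 6: A..F: k=1: 0+8568+27·20·29=24228; k=2: 3780+4949+27·7·29=14210; k=3: 7182+6300+27·18·29=27576; k=4: 10395+4263+27·21·29=31101; k=5: 8288+0+27·7·29=13769 → min 13769.
Optimal order: ((A·(B·(C·(D·E))))·F) with cost 13769.

13769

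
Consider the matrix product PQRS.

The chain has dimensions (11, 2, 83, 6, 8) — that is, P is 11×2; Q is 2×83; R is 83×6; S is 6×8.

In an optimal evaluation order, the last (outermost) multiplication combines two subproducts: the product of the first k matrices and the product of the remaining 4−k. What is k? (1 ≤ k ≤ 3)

1

Adjacent pairs: PQ = 11·2·83 = 1826; QR = 2·83·6 = 996; RS = 83·6·8 = 3984.
Length 3: P..R: k=1: 0+996+11·2·6=1128; k=2: 1826+0+11·83·6=7304 → min 1128 | Q..S: k=2: 0+3984+2·83·8=5312; k=3: 996+0+2·6·8=1092 → min 1092.
Top-level splits: k=1: (P..P)·(Q..S) → 0+1092+11·2·8 = 1268; k=2: (P..Q)·(R..S) → 1826+3984+11·83·8 = 13114; k=3: (P..R)·(S..S) → 1128+0+11·6·8 = 1656.
Best split is after P, i.e. k = 1.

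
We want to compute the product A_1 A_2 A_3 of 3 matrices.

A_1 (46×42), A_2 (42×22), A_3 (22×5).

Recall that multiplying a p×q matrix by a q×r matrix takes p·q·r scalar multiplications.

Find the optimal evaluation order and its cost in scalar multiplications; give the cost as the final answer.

14280

(A_1 (A_2 A_3)): cost 14280.
((A_1 A_2) A_3): cost 47564.
Optimal: (A_1 (A_2 A_3)) with cost 14280.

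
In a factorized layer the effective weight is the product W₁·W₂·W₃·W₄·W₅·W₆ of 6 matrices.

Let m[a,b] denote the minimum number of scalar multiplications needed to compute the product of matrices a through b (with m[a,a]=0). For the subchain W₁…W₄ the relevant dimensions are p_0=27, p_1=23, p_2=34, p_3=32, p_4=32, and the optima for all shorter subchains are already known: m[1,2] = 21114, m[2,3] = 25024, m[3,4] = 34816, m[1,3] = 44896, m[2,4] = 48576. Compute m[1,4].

m[1,4] = min over k∈[1,3] of m[1,k]+m[k+1,4]+p_{0}·p_k·p_{4}.
k=1: 0 + 48576 + 27·23·32 = 68448; k=2: 21114 + 34816 + 27·34·32 = 85306; k=3: 44896 + 0 + 27·32·32 = 72544.
Minimum: 68448 at k=1.

68448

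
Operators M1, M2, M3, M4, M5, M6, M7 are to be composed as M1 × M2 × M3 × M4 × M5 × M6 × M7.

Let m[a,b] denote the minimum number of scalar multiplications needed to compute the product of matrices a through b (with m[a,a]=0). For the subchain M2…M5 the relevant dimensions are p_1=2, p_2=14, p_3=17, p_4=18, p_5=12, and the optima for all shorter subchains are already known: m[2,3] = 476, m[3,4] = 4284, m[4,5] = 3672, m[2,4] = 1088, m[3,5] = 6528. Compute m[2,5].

m[2,5] = min over k∈[2,4] of m[2,k]+m[k+1,5]+p_{1}·p_k·p_{5}.
k=2: 0 + 6528 + 2·14·12 = 6864; k=3: 476 + 3672 + 2·17·12 = 4556; k=4: 1088 + 0 + 2·18·12 = 1520.
Minimum: 1520 at k=4.

1520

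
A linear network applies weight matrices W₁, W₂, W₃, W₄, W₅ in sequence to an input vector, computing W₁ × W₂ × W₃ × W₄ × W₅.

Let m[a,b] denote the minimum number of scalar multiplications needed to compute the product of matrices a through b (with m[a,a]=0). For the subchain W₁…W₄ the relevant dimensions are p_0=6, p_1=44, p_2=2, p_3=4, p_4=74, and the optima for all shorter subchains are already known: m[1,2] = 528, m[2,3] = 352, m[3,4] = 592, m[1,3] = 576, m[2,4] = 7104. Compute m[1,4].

m[1,4] = min over k∈[1,3] of m[1,k]+m[k+1,4]+p_{0}·p_k·p_{4}.
k=1: 0 + 7104 + 6·44·74 = 26640; k=2: 528 + 592 + 6·2·74 = 2008; k=3: 576 + 0 + 6·4·74 = 2352.
Minimum: 2008 at k=2.

2008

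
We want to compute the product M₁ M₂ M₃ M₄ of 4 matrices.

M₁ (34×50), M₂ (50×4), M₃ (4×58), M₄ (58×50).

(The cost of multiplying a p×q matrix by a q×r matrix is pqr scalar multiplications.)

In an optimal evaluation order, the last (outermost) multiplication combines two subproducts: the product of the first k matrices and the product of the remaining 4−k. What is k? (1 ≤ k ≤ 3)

Adjacent pairs: M₁M₂ = 34·50·4 = 6800; M₂M₃ = 50·4·58 = 11600; M₃M₄ = 4·58·50 = 11600.
Length 3: M₁..M₃: k=1: 0+11600+34·50·58=110200; k=2: 6800+0+34·4·58=14688 → min 14688 | M₂..M₄: k=2: 0+11600+50·4·50=21600; k=3: 11600+0+50·58·50=156600 → min 21600.
Top-level splits: k=1: (M₁..M₁)·(M₂..M₄) → 0+21600+34·50·50 = 106600; k=2: (M₁..M₂)·(M₃..M₄) → 6800+11600+34·4·50 = 25200; k=3: (M₁..M₃)·(M₄..M₄) → 14688+0+34·58·50 = 113288.
Best split is after M₂, i.e. k = 2.

2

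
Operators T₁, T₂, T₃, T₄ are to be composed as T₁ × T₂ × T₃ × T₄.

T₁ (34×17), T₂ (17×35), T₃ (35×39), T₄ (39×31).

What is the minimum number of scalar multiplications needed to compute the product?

61676

Adjacent pairs: T₁T₂ = 34·17·35 = 20230; T₂T₃ = 17·35·39 = 23205; T₃T₄ = 35·39·31 = 42315.
Length 3: T₁..T₃: k=1: 0+23205+34·17·39=45747; k=2: 20230+0+34·35·39=66640 → min 45747 | T₂..T₄: k=2: 0+42315+17·35·31=60760; k=3: 23205+0+17·39·31=43758 → min 43758.
Length 4: T₁..T₄: k=1: 0+43758+34·17·31=61676; k=2: 20230+42315+34·35·31=99435; k=3: 45747+0+34·39·31=86853 → min 61676.
Optimal order: (T₁ × ((T₂ × T₃) × T₄)) with cost 61676.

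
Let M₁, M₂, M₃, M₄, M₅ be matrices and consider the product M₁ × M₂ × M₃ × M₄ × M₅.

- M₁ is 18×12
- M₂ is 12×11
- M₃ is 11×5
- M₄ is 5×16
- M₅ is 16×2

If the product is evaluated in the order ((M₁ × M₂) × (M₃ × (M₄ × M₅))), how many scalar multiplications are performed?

3042

(M₁ × M₂): 18×12 by 12×11 → 18×11, cost 18·12·11 = 2376
(M₄ × M₅): 5×16 by 16×2 → 5×2, cost 5·16·2 = 160
(M₃ × (M₄ × M₅)): 11×5 by 5×2 → 11×2, cost 11·5·2 = 110; cumulative 270
((M₁ × M₂) × (M₃ × (M₄ × M₅))): 18×11 by 11×2 → 18×2, cost 18·11·2 = 396; cumulative 3042
Total: 3042 scalar multiplications.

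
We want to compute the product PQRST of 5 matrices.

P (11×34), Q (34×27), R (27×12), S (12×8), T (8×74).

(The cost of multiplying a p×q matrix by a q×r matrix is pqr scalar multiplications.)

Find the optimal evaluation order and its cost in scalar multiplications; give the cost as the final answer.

19440

Adjacent pairs: PQ = 11·34·27 = 10098; QR = 34·27·12 = 11016; RS = 27·12·8 = 2592; ST = 12·8·74 = 7104.
Length 3: P..R: k=1: 0+11016+11·34·12=15504; k=2: 10098+0+11·27·12=13662 → min 13662 | Q..S: k=2: 0+2592+34·27·8=9936; k=3: 11016+0+34·12·8=14280 → min 9936 | R..T: k=3: 0+7104+27·12·74=31080; k=4: 2592+0+27·8·74=18576 → min 18576.
Length 4: P..S: k=1: 0+9936+11·34·8=12928; k=2: 10098+2592+11·27·8=15066; k=3: 13662+0+11·12·8=14718 → min 12928 | Q..T: k=2: 0+18576+34·27·74=86508; k=3: 11016+7104+34·12·74=48312; k=4: 9936+0+34·8·74=30064 → min 30064.
Length 5: P..T: k=1: 0+30064+11·34·74=57740; k=2: 10098+18576+11·27·74=50652; k=3: 13662+7104+11·12·74=30534; k=4: 12928+0+11·8·74=19440 → min 19440.
Optimal parenthesization: ((P(Q(RS)))T) with cost 19440.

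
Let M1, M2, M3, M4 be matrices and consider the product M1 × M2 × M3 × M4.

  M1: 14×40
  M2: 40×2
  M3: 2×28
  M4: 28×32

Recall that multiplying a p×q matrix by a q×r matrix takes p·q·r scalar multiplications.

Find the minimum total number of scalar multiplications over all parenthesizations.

Adjacent pairs: M1M2 = 14·40·2 = 1120; M2M3 = 40·2·28 = 2240; M3M4 = 2·28·32 = 1792.
Length 3: M1..M3: k=1: 0+2240+14·40·28=17920; k=2: 1120+0+14·2·28=1904 → min 1904 | M2..M4: k=2: 0+1792+40·2·32=4352; k=3: 2240+0+40·28·32=38080 → min 4352.
Length 4: M1..M4: k=1: 0+4352+14·40·32=22272; k=2: 1120+1792+14·2·32=3808; k=3: 1904+0+14·28·32=14448 → min 3808.
Optimal order: ((M1 × M2) × (M3 × M4)) with cost 3808.

3808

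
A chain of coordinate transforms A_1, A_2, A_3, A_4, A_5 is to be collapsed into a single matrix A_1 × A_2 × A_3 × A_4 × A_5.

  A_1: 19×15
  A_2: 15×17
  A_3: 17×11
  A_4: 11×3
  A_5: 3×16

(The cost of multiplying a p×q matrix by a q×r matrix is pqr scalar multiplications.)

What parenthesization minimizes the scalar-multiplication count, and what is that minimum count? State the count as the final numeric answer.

3093

Adjacent pairs: A_1A_2 = 19·15·17 = 4845; A_2A_3 = 15·17·11 = 2805; A_3A_4 = 17·11·3 = 561; A_4A_5 = 11·3·16 = 528.
Length 3: A_1..A_3: k=1: 0+2805+19·15·11=5940; k=2: 4845+0+19·17·11=8398 → min 5940 | A_2..A_4: k=2: 0+561+15·17·3=1326; k=3: 2805+0+15·11·3=3300 → min 1326 | A_3..A_5: k=3: 0+528+17·11·16=3520; k=4: 561+0+17·3·16=1377 → min 1377.
Length 4: A_1..A_4: k=1: 0+1326+19·15·3=2181; k=2: 4845+561+19·17·3=6375; k=3: 5940+0+19·11·3=6567 → min 2181 | A_2..A_5: k=2: 0+1377+15·17·16=5457; k=3: 2805+528+15·11·16=5973; k=4: 1326+0+15·3·16=2046 → min 2046.
Length 5: A_1..A_5: k=1: 0+2046+19·15·16=6606; k=2: 4845+1377+19·17·16=11390; k=3: 5940+528+19·11·16=9812; k=4: 2181+0+19·3·16=3093 → min 3093.
Optimal parenthesization: ((A_1 × (A_2 × (A_3 × A_4))) × A_5) with cost 3093.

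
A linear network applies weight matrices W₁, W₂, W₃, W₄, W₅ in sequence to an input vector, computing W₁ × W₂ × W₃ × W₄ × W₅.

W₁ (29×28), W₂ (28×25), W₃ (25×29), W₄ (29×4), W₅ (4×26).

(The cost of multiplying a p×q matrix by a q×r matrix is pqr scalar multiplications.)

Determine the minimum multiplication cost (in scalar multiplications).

Adjacent pairs: W₁W₂ = 29·28·25 = 20300; W₂W₃ = 28·25·29 = 20300; W₃W₄ = 25·29·4 = 2900; W₄W₅ = 29·4·26 = 3016.
Length 3: W₁..W₃: k=1: 0+20300+29·28·29=43848; k=2: 20300+0+29·25·29=41325 → min 41325 | W₂..W₄: k=2: 0+2900+28·25·4=5700; k=3: 20300+0+28·29·4=23548 → min 5700 | W₃..W₅: k=3: 0+3016+25·29·26=21866; k=4: 2900+0+25·4·26=5500 → min 5500.
Length 4: W₁..W₄: k=1: 0+5700+29·28·4=8948; k=2: 20300+2900+29·25·4=26100; k=3: 41325+0+29·29·4=44689 → min 8948 | W₂..W₅: k=2: 0+5500+28·25·26=23700; k=3: 20300+3016+28·29·26=44428; k=4: 5700+0+28·4·26=8612 → min 8612.
Length 5: W₁..W₅: k=1: 0+8612+29·28·26=29724; k=2: 20300+5500+29·25·26=44650; k=3: 41325+3016+29·29·26=66207; k=4: 8948+0+29·4·26=11964 → min 11964.
Optimal order: ((W₁ × (W₂ × (W₃ × W₄))) × W₅) with cost 11964.

11964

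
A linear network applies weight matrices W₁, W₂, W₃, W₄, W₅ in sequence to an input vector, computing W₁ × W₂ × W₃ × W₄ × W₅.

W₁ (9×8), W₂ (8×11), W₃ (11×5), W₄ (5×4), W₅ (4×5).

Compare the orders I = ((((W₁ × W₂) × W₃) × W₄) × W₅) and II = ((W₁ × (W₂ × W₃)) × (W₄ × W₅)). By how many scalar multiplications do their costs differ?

Order I = ((((W₁ × W₂) × W₃) × W₄) × W₅): (W₁ × W₂): 9×8 by 8×11 → 9×11, cost 9·8·11 = 792; ((W₁ × W₂) × W₃): 9×11 by 11×5 → 9×5, cost 9·11·5 = 495; cumulative 1287; (((W₁ × W₂) × W₃) × W₄): 9×5 by 5×4 → 9×4, cost 9·5·4 = 180; cumulative 1467; ((((W₁ × W₂) × W₃) × W₄) × W₅): 9×4 by 4×5 → 9×5, cost 9·4·5 = 180; cumulative 1647. Total 1647.
Order II = ((W₁ × (W₂ × W₃)) × (W₄ × W₅)): (W₂ × W₃): 8×11 by 11×5 → 8×5, cost 8·11·5 = 440; (W₁ × (W₂ × W₃)): 9×8 by 8×5 → 9×5, cost 9·8·5 = 360; cumulative 800; (W₄ × W₅): 5×4 by 4×5 → 5×5, cost 5·4·5 = 100; ((W₁ × (W₂ × W₃)) × (W₄ × W₅)): 9×5 by 5×5 → 9×5, cost 9·5·5 = 225; cumulative 1125. Total 1125.
Difference: |1647 − 1125| = 522.

522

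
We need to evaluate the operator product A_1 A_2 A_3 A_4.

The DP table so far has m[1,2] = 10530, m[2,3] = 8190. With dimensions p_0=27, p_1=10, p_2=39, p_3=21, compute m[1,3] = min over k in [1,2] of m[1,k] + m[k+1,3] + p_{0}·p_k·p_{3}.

13860

m[1,3] = min over k∈[1,2] of m[1,k]+m[k+1,3]+p_{0}·p_k·p_{3}.
k=1: 0 + 8190 + 27·10·21 = 13860; k=2: 10530 + 0 + 27·39·21 = 32643.
Minimum: 13860 at k=1.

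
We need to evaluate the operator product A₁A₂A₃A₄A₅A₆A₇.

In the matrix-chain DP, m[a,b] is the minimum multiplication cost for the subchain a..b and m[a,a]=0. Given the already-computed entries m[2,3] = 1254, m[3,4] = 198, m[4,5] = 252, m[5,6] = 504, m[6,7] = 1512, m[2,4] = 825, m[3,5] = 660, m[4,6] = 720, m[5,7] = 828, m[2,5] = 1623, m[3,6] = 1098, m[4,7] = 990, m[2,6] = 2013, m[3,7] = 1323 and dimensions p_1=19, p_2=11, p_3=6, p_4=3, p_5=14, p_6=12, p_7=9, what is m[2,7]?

2166

m[2,7] = min over k∈[2,6] of m[2,k]+m[k+1,7]+p_{1}·p_k·p_{7}.
k=2: 0 + 1323 + 19·11·9 = 3204; k=3: 1254 + 990 + 19·6·9 = 3270; k=4: 825 + 828 + 19·3·9 = 2166; k=5: 1623 + 1512 + 19·14·9 = 5529; k=6: 2013 + 0 + 19·12·9 = 4065.
Minimum: 2166 at k=4.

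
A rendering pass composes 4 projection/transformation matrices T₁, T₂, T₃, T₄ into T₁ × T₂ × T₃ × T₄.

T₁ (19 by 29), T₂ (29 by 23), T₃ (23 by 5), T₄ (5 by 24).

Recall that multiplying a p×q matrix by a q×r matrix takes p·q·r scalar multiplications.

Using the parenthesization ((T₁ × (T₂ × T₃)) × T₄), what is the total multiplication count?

(T₂ × T₃): 29×23 by 23×5 → 29×5, cost 29·23·5 = 3335
(T₁ × (T₂ × T₃)): 19×29 by 29×5 → 19×5, cost 19·29·5 = 2755; cumulative 6090
((T₁ × (T₂ × T₃)) × T₄): 19×5 by 5×24 → 19×24, cost 19·5·24 = 2280; cumulative 8370
Total: 8370 scalar multiplications.

8370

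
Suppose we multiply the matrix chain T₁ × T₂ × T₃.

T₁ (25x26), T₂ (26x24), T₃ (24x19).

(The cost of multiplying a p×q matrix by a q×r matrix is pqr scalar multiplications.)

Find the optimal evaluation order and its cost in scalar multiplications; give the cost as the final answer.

24206

(T₁ × (T₂ × T₃)): cost 24206.
((T₁ × T₂) × T₃): cost 27000.
Optimal: (T₁ × (T₂ × T₃)) with cost 24206.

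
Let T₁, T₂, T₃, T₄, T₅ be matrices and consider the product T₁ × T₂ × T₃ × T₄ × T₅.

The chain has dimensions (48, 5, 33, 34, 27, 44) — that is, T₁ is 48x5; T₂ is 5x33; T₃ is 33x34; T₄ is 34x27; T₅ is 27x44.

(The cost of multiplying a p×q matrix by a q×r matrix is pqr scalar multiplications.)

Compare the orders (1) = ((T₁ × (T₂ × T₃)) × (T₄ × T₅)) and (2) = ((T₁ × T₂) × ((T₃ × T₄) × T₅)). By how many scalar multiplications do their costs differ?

21144

Order (1) = ((T₁ × (T₂ × T₃)) × (T₄ × T₅)): (T₂ × T₃): 5×33 by 33×34 → 5×34, cost 5·33·34 = 5610; (T₁ × (T₂ × T₃)): 48×5 by 5×34 → 48×34, cost 48·5·34 = 8160; cumulative 13770; (T₄ × T₅): 34×27 by 27×44 → 34×44, cost 34·27·44 = 40392; ((T₁ × (T₂ × T₃)) × (T₄ × T₅)): 48×34 by 34×44 → 48×44, cost 48·34·44 = 71808; cumulative 125970. Total 125970.
Order (2) = ((T₁ × T₂) × ((T₃ × T₄) × T₅)): (T₁ × T₂): 48×5 by 5×33 → 48×33, cost 48·5·33 = 7920; (T₃ × T₄): 33×34 by 34×27 → 33×27, cost 33·34·27 = 30294; ((T₃ × T₄) × T₅): 33×27 by 27×44 → 33×44, cost 33·27·44 = 39204; cumulative 69498; ((T₁ × T₂) × ((T₃ × T₄) × T₅)): 48×33 by 33×44 → 48×44, cost 48·33·44 = 69696; cumulative 147114. Total 147114.
Difference: |125970 − 147114| = 21144.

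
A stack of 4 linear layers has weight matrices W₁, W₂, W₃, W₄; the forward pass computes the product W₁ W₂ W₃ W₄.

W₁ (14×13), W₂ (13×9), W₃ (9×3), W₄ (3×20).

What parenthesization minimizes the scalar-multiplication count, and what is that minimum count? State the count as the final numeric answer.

1737

Adjacent pairs: W₁W₂ = 14·13·9 = 1638; W₂W₃ = 13·9·3 = 351; W₃W₄ = 9·3·20 = 540.
Length 3: W₁..W₃: k=1: 0+351+14·13·3=897; k=2: 1638+0+14·9·3=2016 → min 897 | W₂..W₄: k=2: 0+540+13·9·20=2880; k=3: 351+0+13·3·20=1131 → min 1131.
Length 4: W₁..W₄: k=1: 0+1131+14·13·20=4771; k=2: 1638+540+14·9·20=4698; k=3: 897+0+14·3·20=1737 → min 1737.
Optimal parenthesization: ((W₁ (W₂ W₃)) W₄) with cost 1737.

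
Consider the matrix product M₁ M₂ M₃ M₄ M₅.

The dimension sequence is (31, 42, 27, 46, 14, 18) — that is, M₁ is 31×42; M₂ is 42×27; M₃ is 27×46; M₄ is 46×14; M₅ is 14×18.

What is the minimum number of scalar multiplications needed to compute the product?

Adjacent pairs: M₁M₂ = 31·42·27 = 35154; M₂M₃ = 42·27·46 = 52164; M₃M₄ = 27·46·14 = 17388; M₄M₅ = 46·14·18 = 11592.
Length 3: M₁..M₃: k=1: 0+52164+31·42·46=112056; k=2: 35154+0+31·27·46=73656 → min 73656 | M₂..M₄: k=2: 0+17388+42·27·14=33264; k=3: 52164+0+42·46·14=79212 → min 33264 | M₃..M₅: k=3: 0+11592+27·46·18=33948; k=4: 17388+0+27·14·18=24192 → min 24192.
Length 4: M₁..M₄: k=1: 0+33264+31·42·14=51492; k=2: 35154+17388+31·27·14=64260; k=3: 73656+0+31·46·14=93620 → min 51492 | M₂..M₅: k=2: 0+24192+42·27·18=44604; k=3: 52164+11592+42·46·18=98532; k=4: 33264+0+42·14·18=43848 → min 43848.
Length 5: M₁..M₅: k=1: 0+43848+31·42·18=67284; k=2: 35154+24192+31·27·18=74412; k=3: 73656+11592+31·46·18=110916; k=4: 51492+0+31·14·18=59304 → min 59304.
Optimal order: ((M₁ (M₂ (M₃ M₄))) M₅) with cost 59304.

59304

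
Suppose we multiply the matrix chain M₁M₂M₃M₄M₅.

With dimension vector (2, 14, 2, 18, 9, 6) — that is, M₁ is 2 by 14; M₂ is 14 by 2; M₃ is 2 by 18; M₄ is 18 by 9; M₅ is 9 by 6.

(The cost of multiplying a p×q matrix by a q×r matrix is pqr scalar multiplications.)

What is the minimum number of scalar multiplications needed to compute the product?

Adjacent pairs: M₁M₂ = 2·14·2 = 56; M₂M₃ = 14·2·18 = 504; M₃M₄ = 2·18·9 = 324; M₄M₅ = 18·9·6 = 972.
Length 3: M₁..M₃: k=1: 0+504+2·14·18=1008; k=2: 56+0+2·2·18=128 → min 128 | M₂..M₄: k=2: 0+324+14·2·9=576; k=3: 504+0+14·18·9=2772 → min 576 | M₃..M₅: k=3: 0+972+2·18·6=1188; k=4: 324+0+2·9·6=432 → min 432.
Length 4: M₁..M₄: k=1: 0+576+2·14·9=828; k=2: 56+324+2·2·9=416; k=3: 128+0+2·18·9=452 → min 416 | M₂..M₅: k=2: 0+432+14·2·6=600; k=3: 504+972+14·18·6=2988; k=4: 576+0+14·9·6=1332 → min 600.
Length 5: M₁..M₅: k=1: 0+600+2·14·6=768; k=2: 56+432+2·2·6=512; k=3: 128+972+2·18·6=1316; k=4: 416+0+2·9·6=524 → min 512.
Optimal order: ((M₁M₂)((M₃M₄)M₅)) with cost 512.

512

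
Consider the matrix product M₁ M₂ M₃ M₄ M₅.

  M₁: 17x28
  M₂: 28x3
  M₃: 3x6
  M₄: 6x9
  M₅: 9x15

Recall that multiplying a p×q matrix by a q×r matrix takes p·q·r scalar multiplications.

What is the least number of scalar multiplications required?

2760

Adjacent pairs: M₁M₂ = 17·28·3 = 1428; M₂M₃ = 28·3·6 = 504; M₃M₄ = 3·6·9 = 162; M₄M₅ = 6·9·15 = 810.
Length 3: M₁..M₃: k=1: 0+504+17·28·6=3360; k=2: 1428+0+17·3·6=1734 → min 1734 | M₂..M₄: k=2: 0+162+28·3·9=918; k=3: 504+0+28·6·9=2016 → min 918 | M₃..M₅: k=3: 0+810+3·6·15=1080; k=4: 162+0+3·9·15=567 → min 567.
Length 4: M₁..M₄: k=1: 0+918+17·28·9=5202; k=2: 1428+162+17·3·9=2049; k=3: 1734+0+17·6·9=2652 → min 2049 | M₂..M₅: k=2: 0+567+28·3·15=1827; k=3: 504+810+28·6·15=3834; k=4: 918+0+28·9·15=4698 → min 1827.
Length 5: M₁..M₅: k=1: 0+1827+17·28·15=8967; k=2: 1428+567+17·3·15=2760; k=3: 1734+810+17·6·15=4074; k=4: 2049+0+17·9·15=4344 → min 2760.
Optimal order: ((M₁ M₂) ((M₃ M₄) M₅)) with cost 2760.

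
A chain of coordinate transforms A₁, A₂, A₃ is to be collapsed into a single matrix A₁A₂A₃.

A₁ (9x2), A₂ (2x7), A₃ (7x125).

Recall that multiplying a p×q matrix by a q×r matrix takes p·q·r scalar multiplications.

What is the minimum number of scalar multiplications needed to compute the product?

Order (A₁(A₂A₃)): (A₂A₃): 2×7 by 7×125 → 2×125, cost 2·7·125 = 1750; (A₁(A₂A₃)): 9×2 by 2×125 → 9×125, cost 9·2·125 = 2250; cumulative 4000. Total 4000.
Order ((A₁A₂)A₃): (A₁A₂): 9×2 by 2×7 → 9×7, cost 9·2·7 = 126; ((A₁A₂)A₃): 9×7 by 7×125 → 9×125, cost 9·7·125 = 7875; cumulative 8001. Total 8001.
Minimum: 4000.

4000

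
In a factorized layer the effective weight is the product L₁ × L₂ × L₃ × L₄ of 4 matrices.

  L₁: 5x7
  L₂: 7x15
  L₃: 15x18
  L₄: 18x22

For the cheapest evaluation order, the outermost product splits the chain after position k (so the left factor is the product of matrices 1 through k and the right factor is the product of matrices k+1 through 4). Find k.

Adjacent pairs: L₁L₂ = 5·7·15 = 525; L₂L₃ = 7·15·18 = 1890; L₃L₄ = 15·18·22 = 5940.
Length 3: L₁..L₃: k=1: 0+1890+5·7·18=2520; k=2: 525+0+5·15·18=1875 → min 1875 | L₂..L₄: k=2: 0+5940+7·15·22=8250; k=3: 1890+0+7·18·22=4662 → min 4662.
Top-level splits: k=1: (L₁..L₁)·(L₂..L₄) → 0+4662+5·7·22 = 5432; k=2: (L₁..L₂)·(L₃..L₄) → 525+5940+5·15·22 = 8115; k=3: (L₁..L₃)·(L₄..L₄) → 1875+0+5·18·22 = 3855.
Best split is after L₃, i.e. k = 3.

3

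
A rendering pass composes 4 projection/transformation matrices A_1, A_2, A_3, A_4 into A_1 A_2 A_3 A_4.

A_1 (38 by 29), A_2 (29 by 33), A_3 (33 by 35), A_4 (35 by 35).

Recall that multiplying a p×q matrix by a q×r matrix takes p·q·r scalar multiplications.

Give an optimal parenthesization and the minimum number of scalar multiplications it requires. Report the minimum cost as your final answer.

107590

Adjacent pairs: A_1A_2 = 38·29·33 = 36366; A_2A_3 = 29·33·35 = 33495; A_3A_4 = 33·35·35 = 40425.
Length 3: A_1..A_3: k=1: 0+33495+38·29·35=72065; k=2: 36366+0+38·33·35=80256 → min 72065 | A_2..A_4: k=2: 0+40425+29·33·35=73920; k=3: 33495+0+29·35·35=69020 → min 69020.
Length 4: A_1..A_4: k=1: 0+69020+38·29·35=107590; k=2: 36366+40425+38·33·35=120681; k=3: 72065+0+38·35·35=118615 → min 107590.
Optimal parenthesization: (A_1 ((A_2 A_3) A_4)) with cost 107590.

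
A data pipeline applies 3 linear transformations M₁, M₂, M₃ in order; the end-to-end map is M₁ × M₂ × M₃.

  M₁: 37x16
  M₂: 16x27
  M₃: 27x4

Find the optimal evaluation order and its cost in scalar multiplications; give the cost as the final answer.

(M₁ × (M₂ × M₃)): cost 4096.
((M₁ × M₂) × M₃): cost 19980.
Optimal: (M₁ × (M₂ × M₃)) with cost 4096.

4096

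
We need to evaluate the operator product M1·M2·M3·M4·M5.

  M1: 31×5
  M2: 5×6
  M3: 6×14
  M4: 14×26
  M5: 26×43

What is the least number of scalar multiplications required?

Adjacent pairs: M1M2 = 31·5·6 = 930; M2M3 = 5·6·14 = 420; M3M4 = 6·14·26 = 2184; M4M5 = 14·26·43 = 15652.
Length 3: M1..M3: k=1: 0+420+31·5·14=2590; k=2: 930+0+31·6·14=3534 → min 2590 | M2..M4: k=2: 0+2184+5·6·26=2964; k=3: 420+0+5·14·26=2240 → min 2240 | M3..M5: k=3: 0+15652+6·14·43=19264; k=4: 2184+0+6·26·43=8892 → min 8892.
Length 4: M1..M4: k=1: 0+2240+31·5·26=6270; k=2: 930+2184+31·6·26=7950; k=3: 2590+0+31·14·26=13874 → min 6270 | M2..M5: k=2: 0+8892+5·6·43=10182; k=3: 420+15652+5·14·43=19082; k=4: 2240+0+5·26·43=7830 → min 7830.
Length 5: M1..M5: k=1: 0+7830+31·5·43=14495; k=2: 930+8892+31·6·43=17820; k=3: 2590+15652+31·14·43=36904; k=4: 6270+0+31·26·43=40928 → min 14495.
Optimal order: (M1·(((M2·M3)·M4)·M5)) with cost 14495.

14495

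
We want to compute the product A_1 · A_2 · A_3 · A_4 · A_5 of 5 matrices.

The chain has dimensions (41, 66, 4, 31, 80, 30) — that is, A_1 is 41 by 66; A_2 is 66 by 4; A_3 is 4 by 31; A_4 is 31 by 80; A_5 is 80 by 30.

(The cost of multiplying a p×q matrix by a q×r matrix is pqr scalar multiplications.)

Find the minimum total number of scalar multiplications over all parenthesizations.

Adjacent pairs: A_1A_2 = 41·66·4 = 10824; A_2A_3 = 66·4·31 = 8184; A_3A_4 = 4·31·80 = 9920; A_4A_5 = 31·80·30 = 74400.
Length 3: A_1..A_3: k=1: 0+8184+41·66·31=92070; k=2: 10824+0+41·4·31=15908 → min 15908 | A_2..A_4: k=2: 0+9920+66·4·80=31040; k=3: 8184+0+66·31·80=171864 → min 31040 | A_3..A_5: k=3: 0+74400+4·31·30=78120; k=4: 9920+0+4·80·30=19520 → min 19520.
Length 4: A_1..A_4: k=1: 0+31040+41·66·80=247520; k=2: 10824+9920+41·4·80=33864; k=3: 15908+0+41·31·80=117588 → min 33864 | A_2..A_5: k=2: 0+19520+66·4·30=27440; k=3: 8184+74400+66·31·30=143964; k=4: 31040+0+66·80·30=189440 → min 27440.
Length 5: A_1..A_5: k=1: 0+27440+41·66·30=108620; k=2: 10824+19520+41·4·30=35264; k=3: 15908+74400+41·31·30=128438; k=4: 33864+0+41·80·30=132264 → min 35264.
Optimal order: ((A_1 · A_2) · ((A_3 · A_4) · A_5)) with cost 35264.

35264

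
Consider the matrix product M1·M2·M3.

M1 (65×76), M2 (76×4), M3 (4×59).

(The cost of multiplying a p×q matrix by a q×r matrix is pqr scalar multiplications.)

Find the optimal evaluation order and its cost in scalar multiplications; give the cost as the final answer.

(M1·(M2·M3)): cost 309396.
((M1·M2)·M3): cost 35100.
Optimal: ((M1·M2)·M3) with cost 35100.

35100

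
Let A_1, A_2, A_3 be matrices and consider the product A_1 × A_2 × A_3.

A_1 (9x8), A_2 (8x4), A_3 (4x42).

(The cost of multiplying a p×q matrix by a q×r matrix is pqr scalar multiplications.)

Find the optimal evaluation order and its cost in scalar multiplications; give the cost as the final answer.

1800

(A_1 × (A_2 × A_3)): cost 4368.
((A_1 × A_2) × A_3): cost 1800.
Optimal: ((A_1 × A_2) × A_3) with cost 1800.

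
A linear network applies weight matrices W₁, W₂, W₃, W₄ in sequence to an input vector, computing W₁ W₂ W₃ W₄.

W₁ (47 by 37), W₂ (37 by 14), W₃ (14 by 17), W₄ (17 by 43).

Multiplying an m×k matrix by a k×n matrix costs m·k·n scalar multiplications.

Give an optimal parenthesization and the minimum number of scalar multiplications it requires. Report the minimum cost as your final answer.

62874

Adjacent pairs: W₁W₂ = 47·37·14 = 24346; W₂W₃ = 37·14·17 = 8806; W₃W₄ = 14·17·43 = 10234.
Length 3: W₁..W₃: k=1: 0+8806+47·37·17=38369; k=2: 24346+0+47·14·17=35532 → min 35532 | W₂..W₄: k=2: 0+10234+37·14·43=32508; k=3: 8806+0+37·17·43=35853 → min 32508.
Length 4: W₁..W₄: k=1: 0+32508+47·37·43=107285; k=2: 24346+10234+47·14·43=62874; k=3: 35532+0+47·17·43=69889 → min 62874.
Optimal parenthesization: ((W₁ W₂) (W₃ W₄)) with cost 62874.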